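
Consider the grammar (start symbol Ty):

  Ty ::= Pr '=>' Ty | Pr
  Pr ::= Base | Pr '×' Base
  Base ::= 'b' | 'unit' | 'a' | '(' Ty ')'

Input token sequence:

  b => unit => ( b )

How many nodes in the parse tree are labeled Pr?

[Ty [Pr [Base b]] => [Ty [Pr [Base unit]] => [Ty [Pr [Base ( [Ty [Pr [Base b]]] )]]]]]

4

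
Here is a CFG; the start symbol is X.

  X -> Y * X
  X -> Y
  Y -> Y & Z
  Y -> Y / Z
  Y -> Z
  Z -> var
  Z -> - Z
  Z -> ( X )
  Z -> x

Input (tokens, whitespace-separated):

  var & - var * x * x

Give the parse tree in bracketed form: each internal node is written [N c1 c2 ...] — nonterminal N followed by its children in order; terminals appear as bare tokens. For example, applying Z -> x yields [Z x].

X
Y * X
Y & Z * X
Z & Z * X
var & Z * X
var & - Z * X
var & - var * X
var & - var * Y * X
var & - var * Z * X
var & - var * x * X
var & - var * x * Y
var & - var * x * Z
var & - var * x * x

[X [Y [Y [Z var]] & [Z - [Z var]]] * [X [Y [Z x]] * [X [Y [Z x]]]]]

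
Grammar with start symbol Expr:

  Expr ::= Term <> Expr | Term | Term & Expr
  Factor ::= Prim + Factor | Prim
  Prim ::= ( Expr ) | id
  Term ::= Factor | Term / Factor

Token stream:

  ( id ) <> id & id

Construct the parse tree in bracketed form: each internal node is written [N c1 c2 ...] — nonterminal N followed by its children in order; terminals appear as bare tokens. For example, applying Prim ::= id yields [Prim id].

[Expr [Term [Factor [Prim ( [Expr [Term [Factor [Prim id]]]] )]]] <> [Expr [Term [Factor [Prim id]]] & [Expr [Term [Factor [Prim id]]]]]]

Expr
Term <> Expr
Factor <> Expr
Prim <> Expr
( Expr ) <> Expr
( Term ) <> Expr
( Factor ) <> Expr
( Prim ) <> Expr
( id ) <> Expr
( id ) <> Term & Expr
( id ) <> Factor & Expr
( id ) <> Prim & Expr
( id ) <> id & Expr
( id ) <> id & Term
( id ) <> id & Factor
( id ) <> id & Prim
( id ) <> id & id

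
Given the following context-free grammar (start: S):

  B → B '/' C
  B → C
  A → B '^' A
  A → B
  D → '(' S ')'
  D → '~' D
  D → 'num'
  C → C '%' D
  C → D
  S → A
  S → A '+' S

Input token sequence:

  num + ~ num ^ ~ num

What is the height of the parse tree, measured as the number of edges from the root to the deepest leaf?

[S [A [B [C [D num]]]] + [S [A [B [C [D ~ [D num]]]] ^ [A [B [C [D ~ [D num]]]]]]]]

8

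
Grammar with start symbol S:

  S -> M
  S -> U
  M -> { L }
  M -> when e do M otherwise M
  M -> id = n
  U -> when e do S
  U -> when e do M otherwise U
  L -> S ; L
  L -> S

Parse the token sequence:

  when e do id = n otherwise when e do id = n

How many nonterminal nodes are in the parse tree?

[S [U when e do [M id = n] otherwise [U when e do [S [M id = n]]]]]

6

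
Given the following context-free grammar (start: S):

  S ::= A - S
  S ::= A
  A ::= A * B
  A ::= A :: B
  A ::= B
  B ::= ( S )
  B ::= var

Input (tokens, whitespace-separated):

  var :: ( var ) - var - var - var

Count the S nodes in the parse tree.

[S [A [A [B var]] :: [B ( [S [A [B var]]] )]] - [S [A [B var]] - [S [A [B var]] - [S [A [B var]]]]]]

5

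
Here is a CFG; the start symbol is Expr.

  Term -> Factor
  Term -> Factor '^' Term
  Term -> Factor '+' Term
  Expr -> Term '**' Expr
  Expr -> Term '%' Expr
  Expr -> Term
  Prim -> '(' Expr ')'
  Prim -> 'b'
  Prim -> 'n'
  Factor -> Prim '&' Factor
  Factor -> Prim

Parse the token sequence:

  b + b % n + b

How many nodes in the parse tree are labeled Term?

[Expr [Term [Factor [Prim b]] + [Term [Factor [Prim b]]]] % [Expr [Term [Factor [Prim n]] + [Term [Factor [Prim b]]]]]]

4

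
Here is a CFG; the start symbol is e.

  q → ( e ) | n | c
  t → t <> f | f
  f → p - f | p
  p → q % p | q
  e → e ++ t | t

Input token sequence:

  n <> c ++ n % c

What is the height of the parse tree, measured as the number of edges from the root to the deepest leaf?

7

[e [e [t [t [f [p [q n]]]] <> [f [p [q c]]]]] ++ [t [f [p [q n] % [p [q c]]]]]]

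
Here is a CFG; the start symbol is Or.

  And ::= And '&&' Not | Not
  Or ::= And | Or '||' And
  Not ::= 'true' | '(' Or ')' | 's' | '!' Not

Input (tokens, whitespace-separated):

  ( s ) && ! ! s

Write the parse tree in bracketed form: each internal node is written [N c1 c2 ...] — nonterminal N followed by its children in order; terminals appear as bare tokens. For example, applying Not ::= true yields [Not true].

Or
And
And && Not
Not && Not
( Or ) && Not
( And ) && Not
( Not ) && Not
( s ) && Not
( s ) && ! Not
( s ) && ! ! Not
( s ) && ! ! s

[Or [And [And [Not ( [Or [And [Not s]]] )]] && [Not ! [Not ! [Not s]]]]]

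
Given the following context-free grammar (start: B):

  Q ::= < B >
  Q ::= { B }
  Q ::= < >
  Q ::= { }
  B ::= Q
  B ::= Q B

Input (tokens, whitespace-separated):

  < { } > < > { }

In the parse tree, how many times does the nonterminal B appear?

[B [Q < [B [Q { }]] >] [B [Q < >] [B [Q { }]]]]

4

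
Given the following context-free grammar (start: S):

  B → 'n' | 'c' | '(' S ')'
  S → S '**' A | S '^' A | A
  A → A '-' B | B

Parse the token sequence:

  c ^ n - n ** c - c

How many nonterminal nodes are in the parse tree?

13

[S [S [S [A [B c]]] ^ [A [A [B n]] - [B n]]] ** [A [A [B c]] - [B c]]]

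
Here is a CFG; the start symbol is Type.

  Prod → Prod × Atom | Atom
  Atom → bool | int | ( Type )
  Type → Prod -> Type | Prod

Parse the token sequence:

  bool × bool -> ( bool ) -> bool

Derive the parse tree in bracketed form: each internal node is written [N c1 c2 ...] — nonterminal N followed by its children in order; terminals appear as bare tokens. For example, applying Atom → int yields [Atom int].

[Type [Prod [Prod [Atom bool]] × [Atom bool]] -> [Type [Prod [Atom ( [Type [Prod [Atom bool]]] )]] -> [Type [Prod [Atom bool]]]]]

Type
Prod -> Type
Prod × Atom -> Type
Atom × Atom -> Type
bool × Atom -> Type
bool × bool -> Type
bool × bool -> Prod -> Type
bool × bool -> Atom -> Type
bool × bool -> ( Type ) -> Type
bool × bool -> ( Prod ) -> Type
bool × bool -> ( Atom ) -> Type
bool × bool -> ( bool ) -> Type
bool × bool -> ( bool ) -> Prod
bool × bool -> ( bool ) -> Atom
bool × bool -> ( bool ) -> bool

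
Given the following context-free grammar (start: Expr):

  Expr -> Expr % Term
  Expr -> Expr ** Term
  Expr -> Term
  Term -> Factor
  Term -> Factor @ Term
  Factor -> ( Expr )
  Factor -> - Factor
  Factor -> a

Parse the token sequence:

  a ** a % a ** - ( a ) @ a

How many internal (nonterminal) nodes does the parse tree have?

18

[Expr [Expr [Expr [Expr [Term [Factor a]]] ** [Term [Factor a]]] % [Term [Factor a]]] ** [Term [Factor - [Factor ( [Expr [Term [Factor a]]] )]] @ [Term [Factor a]]]]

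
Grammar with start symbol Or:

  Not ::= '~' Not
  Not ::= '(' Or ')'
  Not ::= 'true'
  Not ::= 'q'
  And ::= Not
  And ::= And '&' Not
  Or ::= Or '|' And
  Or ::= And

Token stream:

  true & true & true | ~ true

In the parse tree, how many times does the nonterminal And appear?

4

[Or [Or [And [And [And [Not true]] & [Not true]] & [Not true]]] | [And [Not ~ [Not true]]]]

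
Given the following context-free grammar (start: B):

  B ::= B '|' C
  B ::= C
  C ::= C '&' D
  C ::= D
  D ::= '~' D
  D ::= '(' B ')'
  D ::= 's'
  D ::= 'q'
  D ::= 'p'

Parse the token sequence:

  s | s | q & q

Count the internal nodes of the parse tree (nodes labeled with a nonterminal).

[B [B [B [C [D s]]] | [C [D s]]] | [C [C [D q]] & [D q]]]

11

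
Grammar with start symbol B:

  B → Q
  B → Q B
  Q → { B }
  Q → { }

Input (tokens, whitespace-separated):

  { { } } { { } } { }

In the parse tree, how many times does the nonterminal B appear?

5

[B [Q { [B [Q { }]] }] [B [Q { [B [Q { }]] }] [B [Q { }]]]]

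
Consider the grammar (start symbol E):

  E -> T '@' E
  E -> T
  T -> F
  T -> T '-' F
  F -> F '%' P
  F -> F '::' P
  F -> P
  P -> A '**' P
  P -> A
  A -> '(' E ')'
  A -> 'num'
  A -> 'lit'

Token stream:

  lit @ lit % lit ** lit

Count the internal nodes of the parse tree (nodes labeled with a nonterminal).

15

[E [T [F [P [A lit]]]] @ [E [T [F [F [P [A lit]]] % [P [A lit] ** [P [A lit]]]]]]]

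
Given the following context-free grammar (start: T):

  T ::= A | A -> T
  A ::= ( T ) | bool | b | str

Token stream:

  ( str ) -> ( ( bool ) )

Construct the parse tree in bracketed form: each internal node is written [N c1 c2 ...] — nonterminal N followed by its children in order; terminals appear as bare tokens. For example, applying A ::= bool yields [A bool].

[T [A ( [T [A str]] )] -> [T [A ( [T [A ( [T [A bool]] )]] )]]]

T
A -> T
( T ) -> T
( A ) -> T
( str ) -> T
( str ) -> A
( str ) -> ( T )
( str ) -> ( A )
( str ) -> ( ( T ) )
( str ) -> ( ( A ) )
( str ) -> ( ( bool ) )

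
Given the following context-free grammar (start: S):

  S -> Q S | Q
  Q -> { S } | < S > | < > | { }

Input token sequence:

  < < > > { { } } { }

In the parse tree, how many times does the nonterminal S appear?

5

[S [Q < [S [Q < >]] >] [S [Q { [S [Q { }]] }] [S [Q { }]]]]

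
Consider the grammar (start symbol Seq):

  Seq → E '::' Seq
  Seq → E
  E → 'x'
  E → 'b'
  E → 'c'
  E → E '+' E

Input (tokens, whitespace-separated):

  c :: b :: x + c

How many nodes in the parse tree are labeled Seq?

3

[Seq [E c] :: [Seq [E b] :: [Seq [E [E x] + [E c]]]]]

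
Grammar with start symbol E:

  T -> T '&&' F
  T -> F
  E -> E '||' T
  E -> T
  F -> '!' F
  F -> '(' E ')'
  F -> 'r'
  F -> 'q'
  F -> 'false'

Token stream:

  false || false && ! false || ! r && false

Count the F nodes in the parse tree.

[E [E [E [T [F false]]] || [T [T [F false]] && [F ! [F false]]]] || [T [T [F ! [F r]]] && [F false]]]

7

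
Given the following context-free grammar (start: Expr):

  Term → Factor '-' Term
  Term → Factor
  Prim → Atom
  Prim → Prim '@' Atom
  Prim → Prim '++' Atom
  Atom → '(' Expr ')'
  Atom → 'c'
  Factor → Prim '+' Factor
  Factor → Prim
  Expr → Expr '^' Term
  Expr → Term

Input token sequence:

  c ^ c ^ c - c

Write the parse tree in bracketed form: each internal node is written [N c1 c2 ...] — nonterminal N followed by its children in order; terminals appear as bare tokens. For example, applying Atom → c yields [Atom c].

Expr
Expr ^ Term
Expr ^ Term ^ Term
Term ^ Term ^ Term
Factor ^ Term ^ Term
Prim ^ Term ^ Term
Atom ^ Term ^ Term
c ^ Term ^ Term
c ^ Factor ^ Term
c ^ Prim ^ Term
c ^ Atom ^ Term
c ^ c ^ Term
c ^ c ^ Factor - Term
c ^ c ^ Prim - Term
c ^ c ^ Atom - Term
c ^ c ^ c - Term
c ^ c ^ c - Factor
c ^ c ^ c - Prim
c ^ c ^ c - Atom
c ^ c ^ c - c

[Expr [Expr [Expr [Term [Factor [Prim [Atom c]]]]] ^ [Term [Factor [Prim [Atom c]]]]] ^ [Term [Factor [Prim [Atom c]]] - [Term [Factor [Prim [Atom c]]]]]]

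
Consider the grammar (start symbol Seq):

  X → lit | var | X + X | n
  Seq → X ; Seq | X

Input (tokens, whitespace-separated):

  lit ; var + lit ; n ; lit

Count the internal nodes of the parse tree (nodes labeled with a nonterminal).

10

[Seq [X lit] ; [Seq [X [X var] + [X lit]] ; [Seq [X n] ; [Seq [X lit]]]]]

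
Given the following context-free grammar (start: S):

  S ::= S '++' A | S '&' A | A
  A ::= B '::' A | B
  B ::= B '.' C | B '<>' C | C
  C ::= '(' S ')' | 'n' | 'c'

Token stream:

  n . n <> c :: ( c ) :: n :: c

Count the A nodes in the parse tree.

[S [A [B [B [B [C n]] . [C n]] <> [C c]] :: [A [B [C ( [S [A [B [C c]]]] )]] :: [A [B [C n]] :: [A [B [C c]]]]]]]

5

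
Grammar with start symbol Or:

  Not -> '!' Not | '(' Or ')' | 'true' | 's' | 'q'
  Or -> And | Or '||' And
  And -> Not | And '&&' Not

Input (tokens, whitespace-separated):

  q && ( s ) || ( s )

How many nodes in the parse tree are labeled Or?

4

[Or [Or [And [And [Not q]] && [Not ( [Or [And [Not s]]] )]]] || [And [Not ( [Or [And [Not s]]] )]]]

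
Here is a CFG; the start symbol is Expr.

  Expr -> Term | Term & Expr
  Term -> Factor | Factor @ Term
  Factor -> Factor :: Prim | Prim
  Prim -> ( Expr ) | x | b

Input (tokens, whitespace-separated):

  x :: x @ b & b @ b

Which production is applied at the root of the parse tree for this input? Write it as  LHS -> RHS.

Expr -> Term & Expr

[Expr [Term [Factor [Factor [Prim x]] :: [Prim x]] @ [Term [Factor [Prim b]]]] & [Expr [Term [Factor [Prim b]] @ [Term [Factor [Prim b]]]]]]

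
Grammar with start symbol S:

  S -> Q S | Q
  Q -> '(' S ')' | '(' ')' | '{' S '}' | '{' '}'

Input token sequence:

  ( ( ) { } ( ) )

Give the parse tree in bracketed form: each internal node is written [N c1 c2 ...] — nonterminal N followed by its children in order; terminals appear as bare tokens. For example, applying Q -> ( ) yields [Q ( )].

[S [Q ( [S [Q ( )] [S [Q { }] [S [Q ( )]]]] )]]

S
Q
( S )
( Q S )
( ( ) S )
( ( ) Q S )
( ( ) { } S )
( ( ) { } Q )
( ( ) { } ( ) )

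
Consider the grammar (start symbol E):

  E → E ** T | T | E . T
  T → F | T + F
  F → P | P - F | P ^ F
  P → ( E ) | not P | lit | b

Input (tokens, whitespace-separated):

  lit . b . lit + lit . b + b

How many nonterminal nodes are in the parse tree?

22

[E [E [E [E [T [F [P lit]]]] . [T [F [P b]]]] . [T [T [F [P lit]]] + [F [P lit]]]] . [T [T [F [P b]]] + [F [P b]]]]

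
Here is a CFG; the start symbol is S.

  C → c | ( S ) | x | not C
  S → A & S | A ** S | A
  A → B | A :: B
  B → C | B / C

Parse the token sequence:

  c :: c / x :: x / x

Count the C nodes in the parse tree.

5

[S [A [A [A [B [C c]]] :: [B [B [C c]] / [C x]]] :: [B [B [C x]] / [C x]]]]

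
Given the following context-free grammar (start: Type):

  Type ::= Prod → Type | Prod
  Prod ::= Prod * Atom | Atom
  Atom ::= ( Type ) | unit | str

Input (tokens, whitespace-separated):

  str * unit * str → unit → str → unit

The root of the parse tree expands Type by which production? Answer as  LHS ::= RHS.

Type ::= Prod → Type

[Type [Prod [Prod [Prod [Atom str]] * [Atom unit]] * [Atom str]] → [Type [Prod [Atom unit]] → [Type [Prod [Atom str]] → [Type [Prod [Atom unit]]]]]]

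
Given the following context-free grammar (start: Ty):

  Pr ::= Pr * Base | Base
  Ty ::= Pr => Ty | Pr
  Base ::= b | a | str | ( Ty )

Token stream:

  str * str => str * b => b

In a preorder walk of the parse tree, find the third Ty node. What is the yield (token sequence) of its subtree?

[Ty [Pr [Pr [Base str]] * [Base str]] => [Ty [Pr [Pr [Base str]] * [Base b]] => [Ty [Pr [Base b]]]]]

b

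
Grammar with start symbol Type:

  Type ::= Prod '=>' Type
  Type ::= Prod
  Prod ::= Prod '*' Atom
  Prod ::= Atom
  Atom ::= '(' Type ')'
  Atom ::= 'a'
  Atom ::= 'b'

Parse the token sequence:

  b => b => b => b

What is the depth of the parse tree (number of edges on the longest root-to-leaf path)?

6

[Type [Prod [Atom b]] => [Type [Prod [Atom b]] => [Type [Prod [Atom b]] => [Type [Prod [Atom b]]]]]]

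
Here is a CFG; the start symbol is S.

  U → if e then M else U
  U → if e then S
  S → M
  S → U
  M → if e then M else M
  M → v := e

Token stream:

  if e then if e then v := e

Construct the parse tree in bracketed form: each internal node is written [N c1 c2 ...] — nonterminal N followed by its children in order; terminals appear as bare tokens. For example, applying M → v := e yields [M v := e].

[S [U if e then [S [U if e then [S [M v := e]]]]]]

S
U
if e then S
if e then U
if e then if e then S
if e then if e then M
if e then if e then v := e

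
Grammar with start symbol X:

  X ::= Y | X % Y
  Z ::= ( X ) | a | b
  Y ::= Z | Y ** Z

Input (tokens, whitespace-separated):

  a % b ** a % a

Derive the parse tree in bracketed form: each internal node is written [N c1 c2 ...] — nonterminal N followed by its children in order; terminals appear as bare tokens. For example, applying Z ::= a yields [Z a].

[X [X [X [Y [Z a]]] % [Y [Y [Z b]] ** [Z a]]] % [Y [Z a]]]

X
X % Y
X % Y % Y
Y % Y % Y
Z % Y % Y
a % Y % Y
a % Y ** Z % Y
a % Z ** Z % Y
a % b ** Z % Y
a % b ** a % Y
a % b ** a % Z
a % b ** a % a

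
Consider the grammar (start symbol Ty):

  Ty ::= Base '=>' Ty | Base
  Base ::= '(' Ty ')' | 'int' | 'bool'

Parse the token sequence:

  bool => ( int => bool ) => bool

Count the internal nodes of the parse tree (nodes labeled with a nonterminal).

10

[Ty [Base bool] => [Ty [Base ( [Ty [Base int] => [Ty [Base bool]]] )] => [Ty [Base bool]]]]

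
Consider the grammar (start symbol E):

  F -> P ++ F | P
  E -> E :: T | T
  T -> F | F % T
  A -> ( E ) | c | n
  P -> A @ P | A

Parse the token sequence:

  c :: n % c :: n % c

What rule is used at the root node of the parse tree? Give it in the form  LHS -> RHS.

E -> E :: T

[E [E [E [T [F [P [A c]]]]] :: [T [F [P [A n]]] % [T [F [P [A c]]]]]] :: [T [F [P [A n]]] % [T [F [P [A c]]]]]]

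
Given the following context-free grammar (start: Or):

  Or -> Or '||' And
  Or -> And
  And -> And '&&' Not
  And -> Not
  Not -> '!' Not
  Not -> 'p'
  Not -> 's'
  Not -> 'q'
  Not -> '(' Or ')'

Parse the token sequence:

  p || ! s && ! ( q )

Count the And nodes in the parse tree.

4

[Or [Or [And [Not p]]] || [And [And [Not ! [Not s]]] && [Not ! [Not ( [Or [And [Not q]]] )]]]]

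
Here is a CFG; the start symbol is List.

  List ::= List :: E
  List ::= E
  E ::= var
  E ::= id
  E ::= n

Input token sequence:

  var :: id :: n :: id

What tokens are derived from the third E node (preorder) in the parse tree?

[List [List [List [List [E var]] :: [E id]] :: [E n]] :: [E id]]

n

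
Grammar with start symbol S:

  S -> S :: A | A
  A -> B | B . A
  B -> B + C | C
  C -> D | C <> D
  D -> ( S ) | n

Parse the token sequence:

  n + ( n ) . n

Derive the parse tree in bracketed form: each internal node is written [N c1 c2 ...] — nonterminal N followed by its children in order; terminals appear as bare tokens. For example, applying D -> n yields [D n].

S
A
B . A
B + C . A
C + C . A
D + C . A
n + C . A
n + D . A
n + ( S ) . A
n + ( A ) . A
n + ( B ) . A
n + ( C ) . A
n + ( D ) . A
n + ( n ) . A
n + ( n ) . B
n + ( n ) . C
n + ( n ) . D
n + ( n ) . n

[S [A [B [B [C [D n]]] + [C [D ( [S [A [B [C [D n]]]]] )]]] . [A [B [C [D n]]]]]]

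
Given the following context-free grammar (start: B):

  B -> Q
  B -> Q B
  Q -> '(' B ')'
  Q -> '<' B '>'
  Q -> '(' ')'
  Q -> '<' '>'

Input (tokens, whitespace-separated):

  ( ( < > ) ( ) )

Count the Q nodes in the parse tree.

4

[B [Q ( [B [Q ( [B [Q < >]] )] [B [Q ( )]]] )]]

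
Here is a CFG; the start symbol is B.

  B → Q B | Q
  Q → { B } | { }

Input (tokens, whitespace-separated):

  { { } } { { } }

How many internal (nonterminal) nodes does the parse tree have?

[B [Q { [B [Q { }]] }] [B [Q { [B [Q { }]] }]]]

8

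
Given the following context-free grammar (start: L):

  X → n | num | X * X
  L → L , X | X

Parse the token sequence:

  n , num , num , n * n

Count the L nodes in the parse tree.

4

[L [L [L [L [X n]] , [X num]] , [X num]] , [X [X n] * [X n]]]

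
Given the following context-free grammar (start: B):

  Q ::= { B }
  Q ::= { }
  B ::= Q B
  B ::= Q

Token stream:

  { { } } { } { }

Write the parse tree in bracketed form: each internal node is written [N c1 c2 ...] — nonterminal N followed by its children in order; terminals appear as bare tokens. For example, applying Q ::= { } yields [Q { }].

B
Q B
{ B } B
{ Q } B
{ { } } B
{ { } } Q B
{ { } } { } B
{ { } } { } Q
{ { } } { } { }

[B [Q { [B [Q { }]] }] [B [Q { }] [B [Q { }]]]]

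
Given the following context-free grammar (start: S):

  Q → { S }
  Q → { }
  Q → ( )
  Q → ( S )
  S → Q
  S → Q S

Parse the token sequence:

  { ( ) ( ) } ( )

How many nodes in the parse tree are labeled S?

4

[S [Q { [S [Q ( )] [S [Q ( )]]] }] [S [Q ( )]]]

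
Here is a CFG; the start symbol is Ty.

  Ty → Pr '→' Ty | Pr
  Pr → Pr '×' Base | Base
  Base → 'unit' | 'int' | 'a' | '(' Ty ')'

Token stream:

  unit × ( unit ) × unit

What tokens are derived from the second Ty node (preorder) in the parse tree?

unit

[Ty [Pr [Pr [Pr [Base unit]] × [Base ( [Ty [Pr [Base unit]]] )]] × [Base unit]]]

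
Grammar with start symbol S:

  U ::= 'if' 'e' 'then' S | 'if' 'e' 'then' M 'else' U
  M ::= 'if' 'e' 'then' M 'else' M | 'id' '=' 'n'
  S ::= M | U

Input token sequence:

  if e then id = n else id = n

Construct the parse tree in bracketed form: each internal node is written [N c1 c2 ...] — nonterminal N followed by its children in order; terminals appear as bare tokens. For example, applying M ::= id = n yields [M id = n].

S
M
if e then M else M
if e then id = n else M
if e then id = n else id = n

[S [M if e then [M id = n] else [M id = n]]]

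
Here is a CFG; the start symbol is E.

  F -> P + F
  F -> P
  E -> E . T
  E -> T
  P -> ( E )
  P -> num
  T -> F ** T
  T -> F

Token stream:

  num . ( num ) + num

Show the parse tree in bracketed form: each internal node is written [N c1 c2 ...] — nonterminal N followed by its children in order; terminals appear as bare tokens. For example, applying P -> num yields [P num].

E
E . T
T . T
F . T
P . T
num . T
num . F
num . P + F
num . ( E ) + F
num . ( T ) + F
num . ( F ) + F
num . ( P ) + F
num . ( num ) + F
num . ( num ) + P
num . ( num ) + num

[E [E [T [F [P num]]]] . [T [F [P ( [E [T [F [P num]]]] )] + [F [P num]]]]]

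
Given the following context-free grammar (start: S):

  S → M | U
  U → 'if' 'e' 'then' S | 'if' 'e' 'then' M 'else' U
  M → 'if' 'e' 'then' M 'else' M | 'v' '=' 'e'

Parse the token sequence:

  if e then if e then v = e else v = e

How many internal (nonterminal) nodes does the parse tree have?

6

[S [U if e then [S [M if e then [M v = e] else [M v = e]]]]]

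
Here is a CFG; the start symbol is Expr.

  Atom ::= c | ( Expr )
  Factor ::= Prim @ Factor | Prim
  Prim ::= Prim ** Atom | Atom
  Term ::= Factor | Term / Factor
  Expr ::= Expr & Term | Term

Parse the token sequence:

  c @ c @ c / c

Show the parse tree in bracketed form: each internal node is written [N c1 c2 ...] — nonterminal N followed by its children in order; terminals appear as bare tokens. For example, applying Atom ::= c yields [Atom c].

[Expr [Term [Term [Factor [Prim [Atom c]] @ [Factor [Prim [Atom c]] @ [Factor [Prim [Atom c]]]]]] / [Factor [Prim [Atom c]]]]]

Expr
Term
Term / Factor
Factor / Factor
Prim @ Factor / Factor
Atom @ Factor / Factor
c @ Factor / Factor
c @ Prim @ Factor / Factor
c @ Atom @ Factor / Factor
c @ c @ Factor / Factor
c @ c @ Prim / Factor
c @ c @ Atom / Factor
c @ c @ c / Factor
c @ c @ c / Prim
c @ c @ c / Atom
c @ c @ c / c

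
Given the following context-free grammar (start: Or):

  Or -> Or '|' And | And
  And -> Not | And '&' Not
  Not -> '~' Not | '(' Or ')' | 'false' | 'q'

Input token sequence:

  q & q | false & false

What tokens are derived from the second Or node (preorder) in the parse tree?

[Or [Or [And [And [Not q]] & [Not q]]] | [And [And [Not false]] & [Not false]]]

q & q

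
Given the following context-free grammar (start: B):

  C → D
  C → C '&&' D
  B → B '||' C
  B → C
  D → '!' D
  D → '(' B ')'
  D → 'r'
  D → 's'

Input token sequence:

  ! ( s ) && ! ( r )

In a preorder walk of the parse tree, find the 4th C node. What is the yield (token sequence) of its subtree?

[B [C [C [D ! [D ( [B [C [D s]]] )]]] && [D ! [D ( [B [C [D r]]] )]]]]

r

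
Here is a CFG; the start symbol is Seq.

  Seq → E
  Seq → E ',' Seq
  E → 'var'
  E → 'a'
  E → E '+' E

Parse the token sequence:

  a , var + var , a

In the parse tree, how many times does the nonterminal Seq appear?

3

[Seq [E a] , [Seq [E [E var] + [E var]] , [Seq [E a]]]]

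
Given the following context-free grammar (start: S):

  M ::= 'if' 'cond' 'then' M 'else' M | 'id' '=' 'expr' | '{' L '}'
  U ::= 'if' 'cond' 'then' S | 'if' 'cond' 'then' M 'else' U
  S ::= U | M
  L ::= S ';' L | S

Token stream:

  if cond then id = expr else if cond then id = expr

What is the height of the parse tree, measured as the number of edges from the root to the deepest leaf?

[S [U if cond then [M id = expr] else [U if cond then [S [M id = expr]]]]]

5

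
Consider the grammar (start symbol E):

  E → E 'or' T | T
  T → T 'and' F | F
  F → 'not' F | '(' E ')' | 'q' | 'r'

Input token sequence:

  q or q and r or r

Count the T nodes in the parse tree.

[E [E [E [T [F q]]] or [T [T [F q]] and [F r]]] or [T [F r]]]

4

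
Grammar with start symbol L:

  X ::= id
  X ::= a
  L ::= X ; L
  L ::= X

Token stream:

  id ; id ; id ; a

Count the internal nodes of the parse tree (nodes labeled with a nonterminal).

[L [X id] ; [L [X id] ; [L [X id] ; [L [X a]]]]]

8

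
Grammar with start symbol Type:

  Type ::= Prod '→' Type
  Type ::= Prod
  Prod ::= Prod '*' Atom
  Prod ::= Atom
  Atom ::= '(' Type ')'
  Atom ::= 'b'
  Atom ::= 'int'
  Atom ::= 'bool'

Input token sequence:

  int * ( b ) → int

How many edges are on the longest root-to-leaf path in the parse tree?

6

[Type [Prod [Prod [Atom int]] * [Atom ( [Type [Prod [Atom b]]] )]] → [Type [Prod [Atom int]]]]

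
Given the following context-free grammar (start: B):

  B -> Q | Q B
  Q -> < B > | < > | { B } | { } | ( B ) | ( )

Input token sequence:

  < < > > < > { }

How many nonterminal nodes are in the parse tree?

[B [Q < [B [Q < >]] >] [B [Q < >] [B [Q { }]]]]

8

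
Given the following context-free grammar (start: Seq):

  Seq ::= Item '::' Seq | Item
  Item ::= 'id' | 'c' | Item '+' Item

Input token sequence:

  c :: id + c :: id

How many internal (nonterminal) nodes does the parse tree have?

[Seq [Item c] :: [Seq [Item [Item id] + [Item c]] :: [Seq [Item id]]]]

8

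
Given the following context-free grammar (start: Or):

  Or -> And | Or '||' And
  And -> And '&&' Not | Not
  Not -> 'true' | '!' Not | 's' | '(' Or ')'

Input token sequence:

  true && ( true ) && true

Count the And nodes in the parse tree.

4

[Or [And [And [And [Not true]] && [Not ( [Or [And [Not true]]] )]] && [Not true]]]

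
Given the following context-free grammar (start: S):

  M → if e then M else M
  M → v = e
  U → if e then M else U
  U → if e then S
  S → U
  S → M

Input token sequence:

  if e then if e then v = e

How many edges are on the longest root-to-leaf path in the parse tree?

[S [U if e then [S [U if e then [S [M v = e]]]]]]

6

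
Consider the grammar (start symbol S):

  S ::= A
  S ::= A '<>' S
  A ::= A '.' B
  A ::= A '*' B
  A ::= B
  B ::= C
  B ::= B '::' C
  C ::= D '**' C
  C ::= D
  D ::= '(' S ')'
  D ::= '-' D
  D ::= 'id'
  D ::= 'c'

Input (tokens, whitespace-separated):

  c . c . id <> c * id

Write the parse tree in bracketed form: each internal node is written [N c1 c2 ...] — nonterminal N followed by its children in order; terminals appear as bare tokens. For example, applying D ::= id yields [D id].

[S [A [A [A [B [C [D c]]]] . [B [C [D c]]]] . [B [C [D id]]]] <> [S [A [A [B [C [D c]]]] * [B [C [D id]]]]]]

S
A <> S
A . B <> S
A . B . B <> S
B . B . B <> S
C . B . B <> S
D . B . B <> S
c . B . B <> S
c . C . B <> S
c . D . B <> S
c . c . B <> S
c . c . C <> S
c . c . D <> S
c . c . id <> S
c . c . id <> A
c . c . id <> A * B
c . c . id <> B * B
c . c . id <> C * B
c . c . id <> D * B
c . c . id <> c * B
c . c . id <> c * C
c . c . id <> c * D
c . c . id <> c * id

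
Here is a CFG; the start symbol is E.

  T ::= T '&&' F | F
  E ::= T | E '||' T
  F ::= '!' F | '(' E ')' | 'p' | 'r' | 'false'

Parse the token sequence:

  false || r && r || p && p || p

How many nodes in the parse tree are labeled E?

[E [E [E [E [T [F false]]] || [T [T [F r]] && [F r]]] || [T [T [F p]] && [F p]]] || [T [F p]]]

4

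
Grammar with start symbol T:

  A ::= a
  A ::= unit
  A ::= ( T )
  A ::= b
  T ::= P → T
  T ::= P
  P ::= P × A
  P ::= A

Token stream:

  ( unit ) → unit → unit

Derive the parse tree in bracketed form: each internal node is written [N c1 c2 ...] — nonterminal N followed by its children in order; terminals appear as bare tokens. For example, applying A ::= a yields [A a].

T
P → T
A → T
( T ) → T
( P ) → T
( A ) → T
( unit ) → T
( unit ) → P → T
( unit ) → A → T
( unit ) → unit → T
( unit ) → unit → P
( unit ) → unit → A
( unit ) → unit → unit

[T [P [A ( [T [P [A unit]]] )]] → [T [P [A unit]] → [T [P [A unit]]]]]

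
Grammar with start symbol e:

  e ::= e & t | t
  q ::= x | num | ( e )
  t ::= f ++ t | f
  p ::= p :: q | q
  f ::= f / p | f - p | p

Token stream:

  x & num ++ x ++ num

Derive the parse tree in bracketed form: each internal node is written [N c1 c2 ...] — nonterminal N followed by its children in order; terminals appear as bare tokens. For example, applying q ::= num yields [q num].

[e [e [t [f [p [q x]]]]] & [t [f [p [q num]]] ++ [t [f [p [q x]]] ++ [t [f [p [q num]]]]]]]

e
e & t
t & t
f & t
p & t
q & t
x & t
x & f ++ t
x & p ++ t
x & q ++ t
x & num ++ t
x & num ++ f ++ t
x & num ++ p ++ t
x & num ++ q ++ t
x & num ++ x ++ t
x & num ++ x ++ f
x & num ++ x ++ p
x & num ++ x ++ q
x & num ++ x ++ num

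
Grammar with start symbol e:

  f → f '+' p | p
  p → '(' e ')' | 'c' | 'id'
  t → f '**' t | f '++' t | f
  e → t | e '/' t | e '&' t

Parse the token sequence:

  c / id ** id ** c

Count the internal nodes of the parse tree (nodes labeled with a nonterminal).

[e [e [t [f [p c]]]] / [t [f [p id]] ** [t [f [p id]] ** [t [f [p c]]]]]]

14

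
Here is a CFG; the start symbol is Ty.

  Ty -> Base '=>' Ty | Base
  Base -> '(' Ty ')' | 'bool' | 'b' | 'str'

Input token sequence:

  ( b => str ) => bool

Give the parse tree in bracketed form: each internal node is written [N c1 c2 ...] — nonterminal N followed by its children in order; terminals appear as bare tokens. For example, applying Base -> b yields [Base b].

[Ty [Base ( [Ty [Base b] => [Ty [Base str]]] )] => [Ty [Base bool]]]

Ty
Base => Ty
( Ty ) => Ty
( Base => Ty ) => Ty
( b => Ty ) => Ty
( b => Base ) => Ty
( b => str ) => Ty
( b => str ) => Base
( b => str ) => bool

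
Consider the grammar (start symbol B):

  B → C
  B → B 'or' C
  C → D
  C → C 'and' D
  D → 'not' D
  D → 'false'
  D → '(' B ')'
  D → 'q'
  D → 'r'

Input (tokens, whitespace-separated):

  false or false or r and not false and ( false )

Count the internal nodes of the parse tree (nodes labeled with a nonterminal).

[B [B [B [C [D false]]] or [C [D false]]] or [C [C [C [D r]] and [D not [D false]]] and [D ( [B [C [D false]]] )]]]

17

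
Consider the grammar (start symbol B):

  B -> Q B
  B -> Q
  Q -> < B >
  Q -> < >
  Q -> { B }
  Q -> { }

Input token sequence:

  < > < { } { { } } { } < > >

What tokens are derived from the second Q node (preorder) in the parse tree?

[B [Q < >] [B [Q < [B [Q { }] [B [Q { [B [Q { }]] }] [B [Q { }] [B [Q < >]]]]] >]]]

< { } { { } } { } < > >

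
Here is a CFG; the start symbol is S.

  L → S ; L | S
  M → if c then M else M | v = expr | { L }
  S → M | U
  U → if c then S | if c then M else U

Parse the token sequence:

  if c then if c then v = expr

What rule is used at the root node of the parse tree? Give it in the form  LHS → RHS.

S → U

[S [U if c then [S [U if c then [S [M v = expr]]]]]]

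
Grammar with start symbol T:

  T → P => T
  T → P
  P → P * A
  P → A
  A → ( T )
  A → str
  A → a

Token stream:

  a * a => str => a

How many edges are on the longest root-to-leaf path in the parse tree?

[T [P [P [A a]] * [A a]] => [T [P [A str]] => [T [P [A a]]]]]

5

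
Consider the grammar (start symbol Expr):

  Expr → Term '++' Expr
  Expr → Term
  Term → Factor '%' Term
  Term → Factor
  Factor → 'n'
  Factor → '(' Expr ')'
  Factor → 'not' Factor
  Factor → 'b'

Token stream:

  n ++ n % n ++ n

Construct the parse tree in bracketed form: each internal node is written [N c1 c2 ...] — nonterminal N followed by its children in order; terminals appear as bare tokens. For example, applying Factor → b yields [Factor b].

[Expr [Term [Factor n]] ++ [Expr [Term [Factor n] % [Term [Factor n]]] ++ [Expr [Term [Factor n]]]]]

Expr
Term ++ Expr
Factor ++ Expr
n ++ Expr
n ++ Term ++ Expr
n ++ Factor % Term ++ Expr
n ++ n % Term ++ Expr
n ++ n % Factor ++ Expr
n ++ n % n ++ Expr
n ++ n % n ++ Term
n ++ n % n ++ Factor
n ++ n % n ++ n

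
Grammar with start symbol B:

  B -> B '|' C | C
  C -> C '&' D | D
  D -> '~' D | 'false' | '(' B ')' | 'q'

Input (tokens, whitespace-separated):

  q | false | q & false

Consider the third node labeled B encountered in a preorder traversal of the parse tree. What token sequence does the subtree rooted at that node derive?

[B [B [B [C [D q]]] | [C [D false]]] | [C [C [D q]] & [D false]]]

q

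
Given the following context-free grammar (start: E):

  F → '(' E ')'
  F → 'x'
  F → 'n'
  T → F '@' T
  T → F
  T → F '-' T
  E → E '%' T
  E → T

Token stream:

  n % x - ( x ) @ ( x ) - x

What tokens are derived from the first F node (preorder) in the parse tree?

[E [E [T [F n]]] % [T [F x] - [T [F ( [E [T [F x]]] )] @ [T [F ( [E [T [F x]]] )] - [T [F x]]]]]]

n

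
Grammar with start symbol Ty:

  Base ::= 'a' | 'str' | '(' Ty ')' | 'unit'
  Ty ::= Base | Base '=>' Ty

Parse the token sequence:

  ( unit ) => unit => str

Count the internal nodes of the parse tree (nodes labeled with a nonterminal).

[Ty [Base ( [Ty [Base unit]] )] => [Ty [Base unit] => [Ty [Base str]]]]

8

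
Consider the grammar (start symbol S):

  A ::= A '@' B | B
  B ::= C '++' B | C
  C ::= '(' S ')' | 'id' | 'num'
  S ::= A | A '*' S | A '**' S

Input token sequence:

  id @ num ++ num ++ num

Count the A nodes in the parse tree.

2

[S [A [A [B [C id]]] @ [B [C num] ++ [B [C num] ++ [B [C num]]]]]]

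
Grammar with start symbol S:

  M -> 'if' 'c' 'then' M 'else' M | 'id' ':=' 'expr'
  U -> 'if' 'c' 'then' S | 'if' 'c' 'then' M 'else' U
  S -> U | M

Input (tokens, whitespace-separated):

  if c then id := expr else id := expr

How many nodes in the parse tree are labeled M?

[S [M if c then [M id := expr] else [M id := expr]]]

3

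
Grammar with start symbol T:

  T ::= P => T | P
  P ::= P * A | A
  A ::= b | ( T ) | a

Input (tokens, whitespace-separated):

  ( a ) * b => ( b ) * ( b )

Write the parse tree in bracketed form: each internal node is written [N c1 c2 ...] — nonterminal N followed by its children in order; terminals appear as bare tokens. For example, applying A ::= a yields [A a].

[T [P [P [A ( [T [P [A a]]] )]] * [A b]] => [T [P [P [A ( [T [P [A b]]] )]] * [A ( [T [P [A b]]] )]]]]

T
P => T
P * A => T
A * A => T
( T ) * A => T
( P ) * A => T
( A ) * A => T
( a ) * A => T
( a ) * b => T
( a ) * b => P
( a ) * b => P * A
( a ) * b => A * A
( a ) * b => ( T ) * A
( a ) * b => ( P ) * A
( a ) * b => ( A ) * A
( a ) * b => ( b ) * A
( a ) * b => ( b ) * ( T )
( a ) * b => ( b ) * ( P )
( a ) * b => ( b ) * ( A )
( a ) * b => ( b ) * ( b )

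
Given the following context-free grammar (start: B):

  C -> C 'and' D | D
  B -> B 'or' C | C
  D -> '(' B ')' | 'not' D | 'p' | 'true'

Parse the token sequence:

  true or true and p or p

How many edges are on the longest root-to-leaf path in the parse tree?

[B [B [B [C [D true]]] or [C [C [D true]] and [D p]]] or [C [D p]]]

5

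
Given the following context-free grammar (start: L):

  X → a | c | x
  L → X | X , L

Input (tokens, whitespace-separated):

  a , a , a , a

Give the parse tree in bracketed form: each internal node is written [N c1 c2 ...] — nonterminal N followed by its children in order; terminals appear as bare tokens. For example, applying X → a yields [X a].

[L [X a] , [L [X a] , [L [X a] , [L [X a]]]]]

L
X , L
a , L
a , X , L
a , a , L
a , a , X , L
a , a , a , L
a , a , a , X
a , a , a , a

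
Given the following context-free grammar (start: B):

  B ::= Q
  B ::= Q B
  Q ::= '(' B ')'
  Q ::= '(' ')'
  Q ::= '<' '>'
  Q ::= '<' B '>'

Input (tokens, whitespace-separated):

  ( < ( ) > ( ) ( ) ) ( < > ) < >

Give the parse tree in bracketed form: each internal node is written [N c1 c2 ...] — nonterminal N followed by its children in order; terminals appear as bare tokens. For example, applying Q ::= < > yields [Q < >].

[B [Q ( [B [Q < [B [Q ( )]] >] [B [Q ( )] [B [Q ( )]]]] )] [B [Q ( [B [Q < >]] )] [B [Q < >]]]]

B
Q B
( B ) B
( Q B ) B
( < B > B ) B
( < Q > B ) B
( < ( ) > B ) B
( < ( ) > Q B ) B
( < ( ) > ( ) B ) B
( < ( ) > ( ) Q ) B
( < ( ) > ( ) ( ) ) B
( < ( ) > ( ) ( ) ) Q B
( < ( ) > ( ) ( ) ) ( B ) B
( < ( ) > ( ) ( ) ) ( Q ) B
( < ( ) > ( ) ( ) ) ( < > ) B
( < ( ) > ( ) ( ) ) ( < > ) Q
( < ( ) > ( ) ( ) ) ( < > ) < >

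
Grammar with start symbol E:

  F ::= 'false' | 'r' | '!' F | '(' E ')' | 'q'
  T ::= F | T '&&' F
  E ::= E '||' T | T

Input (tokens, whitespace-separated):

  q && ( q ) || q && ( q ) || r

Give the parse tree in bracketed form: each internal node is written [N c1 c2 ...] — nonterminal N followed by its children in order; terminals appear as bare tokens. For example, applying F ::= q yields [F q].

[E [E [E [T [T [F q]] && [F ( [E [T [F q]]] )]]] || [T [T [F q]] && [F ( [E [T [F q]]] )]]] || [T [F r]]]

E
E || T
E || T || T
T || T || T
T && F || T || T
F && F || T || T
q && F || T || T
q && ( E ) || T || T
q && ( T ) || T || T
q && ( F ) || T || T
q && ( q ) || T || T
q && ( q ) || T && F || T
q && ( q ) || F && F || T
q && ( q ) || q && F || T
q && ( q ) || q && ( E ) || T
q && ( q ) || q && ( T ) || T
q && ( q ) || q && ( F ) || T
q && ( q ) || q && ( q ) || T
q && ( q ) || q && ( q ) || F
q && ( q ) || q && ( q ) || r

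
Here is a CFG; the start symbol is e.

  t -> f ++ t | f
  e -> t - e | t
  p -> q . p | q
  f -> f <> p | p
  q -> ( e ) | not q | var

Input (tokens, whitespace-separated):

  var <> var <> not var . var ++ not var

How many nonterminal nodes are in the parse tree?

[e [t [f [f [f [p [q var]]] <> [p [q var]]] <> [p [q not [q var]] . [p [q var]]]] ++ [t [f [p [q not [q var]]]]]]]

19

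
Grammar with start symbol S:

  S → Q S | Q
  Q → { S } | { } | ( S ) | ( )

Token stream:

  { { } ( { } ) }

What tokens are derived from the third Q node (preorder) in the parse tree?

( { } )

[S [Q { [S [Q { }] [S [Q ( [S [Q { }]] )]]] }]]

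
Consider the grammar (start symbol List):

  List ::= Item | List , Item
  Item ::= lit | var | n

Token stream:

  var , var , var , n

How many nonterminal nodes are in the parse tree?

8

[List [List [List [List [Item var]] , [Item var]] , [Item var]] , [Item n]]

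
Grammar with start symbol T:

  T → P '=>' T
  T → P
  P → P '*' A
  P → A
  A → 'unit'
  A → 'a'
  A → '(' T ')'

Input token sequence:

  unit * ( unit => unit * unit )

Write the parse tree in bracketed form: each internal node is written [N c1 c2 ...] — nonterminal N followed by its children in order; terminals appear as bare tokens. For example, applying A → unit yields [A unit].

T
P
P * A
A * A
unit * A
unit * ( T )
unit * ( P => T )
unit * ( A => T )
unit * ( unit => T )
unit * ( unit => P )
unit * ( unit => P * A )
unit * ( unit => A * A )
unit * ( unit => unit * A )
unit * ( unit => unit * unit )

[T [P [P [A unit]] * [A ( [T [P [A unit]] => [T [P [P [A unit]] * [A unit]]]] )]]]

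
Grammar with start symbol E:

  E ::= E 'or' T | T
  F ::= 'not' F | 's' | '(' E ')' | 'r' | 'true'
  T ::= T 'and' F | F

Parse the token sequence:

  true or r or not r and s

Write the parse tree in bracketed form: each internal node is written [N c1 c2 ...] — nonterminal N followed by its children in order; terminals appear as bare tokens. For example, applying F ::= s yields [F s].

E
E or T
E or T or T
T or T or T
F or T or T
true or T or T
true or F or T
true or r or T
true or r or T and F
true or r or F and F
true or r or not F and F
true or r or not r and F
true or r or not r and s

[E [E [E [T [F true]]] or [T [F r]]] or [T [T [F not [F r]]] and [F s]]]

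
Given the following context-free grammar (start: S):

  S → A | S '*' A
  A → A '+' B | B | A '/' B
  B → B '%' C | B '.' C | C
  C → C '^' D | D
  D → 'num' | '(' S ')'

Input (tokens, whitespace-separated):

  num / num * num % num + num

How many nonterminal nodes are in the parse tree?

21

[S [S [A [A [B [C [D num]]]] / [B [C [D num]]]]] * [A [A [B [B [C [D num]]] % [C [D num]]]] + [B [C [D num]]]]]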